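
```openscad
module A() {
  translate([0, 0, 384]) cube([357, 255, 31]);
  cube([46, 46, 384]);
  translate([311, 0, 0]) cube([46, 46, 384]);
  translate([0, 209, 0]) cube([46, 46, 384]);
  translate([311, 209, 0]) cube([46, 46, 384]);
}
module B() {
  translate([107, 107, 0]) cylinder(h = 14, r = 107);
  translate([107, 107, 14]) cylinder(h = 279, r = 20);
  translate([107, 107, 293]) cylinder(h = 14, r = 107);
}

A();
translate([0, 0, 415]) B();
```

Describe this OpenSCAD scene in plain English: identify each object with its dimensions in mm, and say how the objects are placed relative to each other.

A is a four-legged stool. The seat is a 357×255×31 mm slab whose top surface is at z = 415 mm; four square legs, each 46×46 mm in cross-section, run from the floor (z = 0) to the underside of the seat, each flush with a corner of the seat.

B is a spool: two coaxial disc flanges of radius 107 mm and thickness 14 mm, joined by a core cylinder of radius 20 mm and height 279 mm. The lower flange rests on z = 0 and the three cylinders share a vertical axis.

The spool is on top of the stool.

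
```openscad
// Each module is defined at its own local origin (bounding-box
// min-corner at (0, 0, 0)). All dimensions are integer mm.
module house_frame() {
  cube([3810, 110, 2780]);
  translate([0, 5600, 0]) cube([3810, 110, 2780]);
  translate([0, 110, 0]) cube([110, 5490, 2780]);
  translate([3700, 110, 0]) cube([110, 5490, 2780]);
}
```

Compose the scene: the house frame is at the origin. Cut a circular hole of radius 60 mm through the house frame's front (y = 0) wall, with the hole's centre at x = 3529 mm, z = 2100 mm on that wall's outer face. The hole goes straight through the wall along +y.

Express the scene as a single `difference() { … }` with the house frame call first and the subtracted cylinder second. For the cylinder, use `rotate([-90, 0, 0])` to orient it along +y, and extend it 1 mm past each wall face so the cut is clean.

difference() {
  house_frame();
  translate([3529, -1, 2100]) rotate([-90, 0, 0]) cylinder(h = 112, r = 60);
}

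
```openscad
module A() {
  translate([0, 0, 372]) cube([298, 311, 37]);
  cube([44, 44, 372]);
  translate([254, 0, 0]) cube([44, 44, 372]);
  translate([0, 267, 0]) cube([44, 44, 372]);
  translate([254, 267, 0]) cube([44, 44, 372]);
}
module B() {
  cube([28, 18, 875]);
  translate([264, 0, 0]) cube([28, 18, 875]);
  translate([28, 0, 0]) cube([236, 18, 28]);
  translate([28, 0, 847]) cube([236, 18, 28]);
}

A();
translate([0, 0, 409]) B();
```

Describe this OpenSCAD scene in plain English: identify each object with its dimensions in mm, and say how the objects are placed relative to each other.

A is a four-legged stool. The seat is 298×311 mm, 37 mm thick, top at z = 409 mm. It stands on four square legs, each 44×44 mm in cross-section, from z = 0 to the seat underside, each flush with a corner of the seat.

B is a picture frame with a 236×819 mm rectangular opening (x by z) and a uniform 28 mm border on every side. Frame depth is 18 mm along y. It is built from two vertical stiles running the full outside height and two horizontal rails spanning the gap between the stiles.

The picture frame is on top of the stool.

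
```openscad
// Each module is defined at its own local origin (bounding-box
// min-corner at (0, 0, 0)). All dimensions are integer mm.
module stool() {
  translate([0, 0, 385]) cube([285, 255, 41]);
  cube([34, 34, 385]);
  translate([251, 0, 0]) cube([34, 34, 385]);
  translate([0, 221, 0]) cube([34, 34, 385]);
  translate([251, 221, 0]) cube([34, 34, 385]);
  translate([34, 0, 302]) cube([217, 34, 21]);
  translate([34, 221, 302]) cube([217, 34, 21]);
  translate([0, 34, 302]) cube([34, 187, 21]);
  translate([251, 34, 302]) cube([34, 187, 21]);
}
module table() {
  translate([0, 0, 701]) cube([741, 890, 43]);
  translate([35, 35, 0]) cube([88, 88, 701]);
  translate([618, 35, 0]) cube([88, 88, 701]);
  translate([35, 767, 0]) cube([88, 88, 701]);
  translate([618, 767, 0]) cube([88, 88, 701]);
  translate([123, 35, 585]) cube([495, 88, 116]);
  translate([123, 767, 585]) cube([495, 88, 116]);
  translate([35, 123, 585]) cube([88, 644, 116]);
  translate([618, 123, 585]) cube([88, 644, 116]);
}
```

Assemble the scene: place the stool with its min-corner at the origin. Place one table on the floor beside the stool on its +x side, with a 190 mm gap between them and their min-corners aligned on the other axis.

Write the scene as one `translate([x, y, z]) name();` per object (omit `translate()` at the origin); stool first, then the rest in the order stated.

stool();
translate([475, 0, 0]) table();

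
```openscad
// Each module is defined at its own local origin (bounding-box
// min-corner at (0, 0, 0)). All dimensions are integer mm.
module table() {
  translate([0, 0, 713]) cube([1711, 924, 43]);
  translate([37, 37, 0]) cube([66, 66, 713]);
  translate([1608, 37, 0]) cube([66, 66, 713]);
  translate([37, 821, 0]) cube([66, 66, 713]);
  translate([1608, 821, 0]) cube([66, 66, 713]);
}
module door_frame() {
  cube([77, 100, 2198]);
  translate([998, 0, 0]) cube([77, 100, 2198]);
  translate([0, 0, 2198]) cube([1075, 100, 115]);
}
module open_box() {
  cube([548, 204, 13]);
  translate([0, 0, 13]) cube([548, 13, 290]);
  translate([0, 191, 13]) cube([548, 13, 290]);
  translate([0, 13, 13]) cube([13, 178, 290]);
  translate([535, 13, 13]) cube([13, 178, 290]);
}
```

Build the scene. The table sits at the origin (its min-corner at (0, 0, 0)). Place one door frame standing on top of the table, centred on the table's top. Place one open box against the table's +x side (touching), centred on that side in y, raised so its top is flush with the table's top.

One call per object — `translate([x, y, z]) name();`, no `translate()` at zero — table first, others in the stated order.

table();
translate([318, 412, 756]) door_frame();
translate([1711, 360, 453]) open_box();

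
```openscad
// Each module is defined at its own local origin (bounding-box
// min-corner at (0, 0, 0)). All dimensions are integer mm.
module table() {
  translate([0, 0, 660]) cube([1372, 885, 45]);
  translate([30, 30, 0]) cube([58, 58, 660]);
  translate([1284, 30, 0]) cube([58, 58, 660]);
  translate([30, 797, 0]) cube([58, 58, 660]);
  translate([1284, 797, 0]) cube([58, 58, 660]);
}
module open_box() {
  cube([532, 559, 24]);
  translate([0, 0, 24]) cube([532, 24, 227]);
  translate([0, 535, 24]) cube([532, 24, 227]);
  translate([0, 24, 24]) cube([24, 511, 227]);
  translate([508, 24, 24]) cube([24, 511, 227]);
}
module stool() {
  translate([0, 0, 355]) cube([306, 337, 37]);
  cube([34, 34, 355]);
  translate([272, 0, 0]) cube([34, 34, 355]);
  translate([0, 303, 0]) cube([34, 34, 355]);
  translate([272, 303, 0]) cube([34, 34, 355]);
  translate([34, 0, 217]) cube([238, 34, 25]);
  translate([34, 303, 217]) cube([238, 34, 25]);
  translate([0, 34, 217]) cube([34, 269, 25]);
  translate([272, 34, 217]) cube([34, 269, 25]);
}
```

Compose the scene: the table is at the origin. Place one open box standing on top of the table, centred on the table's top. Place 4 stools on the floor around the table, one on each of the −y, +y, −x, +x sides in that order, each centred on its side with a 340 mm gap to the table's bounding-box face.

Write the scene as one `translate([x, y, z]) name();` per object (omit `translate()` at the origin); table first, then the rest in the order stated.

table();
translate([420, 163, 705]) open_box();
translate([533, -677, 0]) stool();
translate([533, 1225, 0]) stool();
translate([-646, 274, 0]) stool();
translate([1712, 274, 0]) stool();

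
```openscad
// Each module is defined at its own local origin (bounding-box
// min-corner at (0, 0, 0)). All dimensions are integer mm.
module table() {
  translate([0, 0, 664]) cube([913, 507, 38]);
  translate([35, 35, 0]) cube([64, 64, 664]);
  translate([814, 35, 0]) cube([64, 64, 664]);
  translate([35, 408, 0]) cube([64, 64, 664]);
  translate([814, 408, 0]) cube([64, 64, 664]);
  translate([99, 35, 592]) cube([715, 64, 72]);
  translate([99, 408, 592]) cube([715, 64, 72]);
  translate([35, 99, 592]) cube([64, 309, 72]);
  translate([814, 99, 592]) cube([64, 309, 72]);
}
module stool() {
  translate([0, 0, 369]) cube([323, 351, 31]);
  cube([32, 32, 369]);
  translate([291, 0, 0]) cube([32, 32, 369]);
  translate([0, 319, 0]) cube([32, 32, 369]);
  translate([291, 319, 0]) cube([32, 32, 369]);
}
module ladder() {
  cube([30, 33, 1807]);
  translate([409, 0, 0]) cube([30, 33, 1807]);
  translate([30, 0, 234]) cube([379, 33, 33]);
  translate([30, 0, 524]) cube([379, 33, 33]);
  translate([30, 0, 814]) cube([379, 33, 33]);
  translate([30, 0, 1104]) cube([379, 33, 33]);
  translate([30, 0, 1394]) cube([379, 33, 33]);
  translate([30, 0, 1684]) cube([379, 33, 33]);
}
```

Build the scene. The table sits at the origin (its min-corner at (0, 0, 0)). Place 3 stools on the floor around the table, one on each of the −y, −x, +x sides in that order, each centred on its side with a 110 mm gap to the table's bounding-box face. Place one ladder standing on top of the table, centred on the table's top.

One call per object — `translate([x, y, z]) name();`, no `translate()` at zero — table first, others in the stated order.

table();
translate([295, -461, 0]) stool();
translate([-433, 78, 0]) stool();
translate([1023, 78, 0]) stool();
translate([237, 237, 702]) ladder();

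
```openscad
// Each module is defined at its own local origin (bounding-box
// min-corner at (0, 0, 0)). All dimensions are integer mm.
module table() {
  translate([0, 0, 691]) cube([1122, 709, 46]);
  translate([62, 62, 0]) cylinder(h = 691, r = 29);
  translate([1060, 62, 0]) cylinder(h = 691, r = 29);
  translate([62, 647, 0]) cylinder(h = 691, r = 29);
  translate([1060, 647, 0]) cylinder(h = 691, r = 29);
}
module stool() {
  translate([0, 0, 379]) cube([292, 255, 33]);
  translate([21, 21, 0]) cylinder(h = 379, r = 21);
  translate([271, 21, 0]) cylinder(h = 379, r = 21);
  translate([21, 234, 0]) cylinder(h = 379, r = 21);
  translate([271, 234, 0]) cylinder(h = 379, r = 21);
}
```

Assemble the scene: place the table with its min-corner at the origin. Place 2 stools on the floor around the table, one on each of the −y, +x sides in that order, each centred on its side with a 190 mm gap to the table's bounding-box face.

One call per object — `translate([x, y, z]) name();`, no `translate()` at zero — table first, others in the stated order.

table();
translate([415, -445, 0]) stool();
translate([1312, 227, 0]) stool();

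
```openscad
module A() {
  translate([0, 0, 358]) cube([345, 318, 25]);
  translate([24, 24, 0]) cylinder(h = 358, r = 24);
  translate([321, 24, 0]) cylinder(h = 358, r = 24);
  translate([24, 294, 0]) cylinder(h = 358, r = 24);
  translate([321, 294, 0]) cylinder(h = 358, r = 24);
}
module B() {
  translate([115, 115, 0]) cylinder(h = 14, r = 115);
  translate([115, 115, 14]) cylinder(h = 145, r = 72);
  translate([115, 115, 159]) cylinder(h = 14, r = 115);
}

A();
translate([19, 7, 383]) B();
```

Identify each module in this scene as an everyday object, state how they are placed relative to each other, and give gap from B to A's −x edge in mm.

A is a stool. B is a spool. The spool is on top of the stool. The gap from the spool to the stool's −x edge is 19 mm.

The spool's min-x is at 19; the stool's min-x is 0; gap = 19 mm.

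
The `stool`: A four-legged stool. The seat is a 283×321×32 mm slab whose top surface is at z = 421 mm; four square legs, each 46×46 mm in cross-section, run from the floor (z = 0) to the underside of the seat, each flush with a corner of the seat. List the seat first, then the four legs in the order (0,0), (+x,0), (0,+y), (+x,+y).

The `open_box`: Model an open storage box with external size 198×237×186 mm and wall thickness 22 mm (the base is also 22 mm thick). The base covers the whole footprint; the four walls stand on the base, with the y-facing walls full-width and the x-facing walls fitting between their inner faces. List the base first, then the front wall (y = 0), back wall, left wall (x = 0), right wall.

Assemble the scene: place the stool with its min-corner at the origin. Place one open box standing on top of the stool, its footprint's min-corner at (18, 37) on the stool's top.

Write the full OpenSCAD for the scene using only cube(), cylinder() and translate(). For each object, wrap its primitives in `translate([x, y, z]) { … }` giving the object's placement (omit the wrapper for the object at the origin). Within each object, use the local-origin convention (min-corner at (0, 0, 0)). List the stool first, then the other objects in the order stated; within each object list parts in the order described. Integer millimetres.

translate([0, 0, 389]) cube([283, 321, 32]);
cube([46, 46, 389]);
translate([237, 0, 0]) cube([46, 46, 389]);
translate([0, 275, 0]) cube([46, 46, 389]);
translate([237, 275, 0]) cube([46, 46, 389]);
translate([18, 37, 421]) {
  cube([198, 237, 22]);
  translate([0, 0, 22]) cube([198, 22, 164]);
  translate([0, 215, 22]) cube([198, 22, 164]);
  translate([0, 22, 22]) cube([22, 193, 164]);
  translate([176, 22, 22]) cube([22, 193, 164]);
}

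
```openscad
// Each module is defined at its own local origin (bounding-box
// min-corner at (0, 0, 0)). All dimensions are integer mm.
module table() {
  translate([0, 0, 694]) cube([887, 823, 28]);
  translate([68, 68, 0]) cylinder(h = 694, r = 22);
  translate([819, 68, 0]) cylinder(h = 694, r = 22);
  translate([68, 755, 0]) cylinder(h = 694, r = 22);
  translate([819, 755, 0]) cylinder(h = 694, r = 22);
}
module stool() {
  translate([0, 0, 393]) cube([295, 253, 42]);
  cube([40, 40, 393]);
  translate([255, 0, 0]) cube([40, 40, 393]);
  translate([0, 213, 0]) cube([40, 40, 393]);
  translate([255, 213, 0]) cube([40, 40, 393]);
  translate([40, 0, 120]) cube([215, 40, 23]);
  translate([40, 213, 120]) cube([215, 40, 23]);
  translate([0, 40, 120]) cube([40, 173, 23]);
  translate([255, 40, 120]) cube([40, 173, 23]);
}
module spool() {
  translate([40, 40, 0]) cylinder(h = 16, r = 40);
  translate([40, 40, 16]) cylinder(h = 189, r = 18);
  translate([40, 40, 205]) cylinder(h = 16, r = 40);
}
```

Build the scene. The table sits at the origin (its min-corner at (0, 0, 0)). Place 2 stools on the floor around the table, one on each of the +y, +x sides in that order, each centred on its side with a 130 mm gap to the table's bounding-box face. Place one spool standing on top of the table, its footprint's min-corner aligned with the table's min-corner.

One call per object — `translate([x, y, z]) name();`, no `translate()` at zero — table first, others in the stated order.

table();
translate([296, 953, 0]) stool();
translate([1017, 285, 0]) stool();
translate([0, 0, 722]) spool();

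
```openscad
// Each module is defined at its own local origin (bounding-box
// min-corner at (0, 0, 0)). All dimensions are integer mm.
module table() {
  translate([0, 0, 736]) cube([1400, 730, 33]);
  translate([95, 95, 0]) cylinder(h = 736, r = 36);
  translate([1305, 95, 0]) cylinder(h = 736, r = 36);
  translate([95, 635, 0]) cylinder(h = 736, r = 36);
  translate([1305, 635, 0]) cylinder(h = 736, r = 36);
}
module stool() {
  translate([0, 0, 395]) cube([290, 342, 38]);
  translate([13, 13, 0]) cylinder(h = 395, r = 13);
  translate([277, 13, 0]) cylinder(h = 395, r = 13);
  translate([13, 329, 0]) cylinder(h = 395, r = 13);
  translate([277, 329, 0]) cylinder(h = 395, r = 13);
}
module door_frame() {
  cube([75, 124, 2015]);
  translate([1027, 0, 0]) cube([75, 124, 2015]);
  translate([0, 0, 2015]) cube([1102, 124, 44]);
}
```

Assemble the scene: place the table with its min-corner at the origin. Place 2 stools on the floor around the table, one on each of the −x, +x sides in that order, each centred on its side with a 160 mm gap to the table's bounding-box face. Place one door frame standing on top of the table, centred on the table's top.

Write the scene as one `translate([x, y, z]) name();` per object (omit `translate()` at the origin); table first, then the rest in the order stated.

table();
translate([-450, 194, 0]) stool();
translate([1560, 194, 0]) stool();
translate([149, 303, 769]) door_frame();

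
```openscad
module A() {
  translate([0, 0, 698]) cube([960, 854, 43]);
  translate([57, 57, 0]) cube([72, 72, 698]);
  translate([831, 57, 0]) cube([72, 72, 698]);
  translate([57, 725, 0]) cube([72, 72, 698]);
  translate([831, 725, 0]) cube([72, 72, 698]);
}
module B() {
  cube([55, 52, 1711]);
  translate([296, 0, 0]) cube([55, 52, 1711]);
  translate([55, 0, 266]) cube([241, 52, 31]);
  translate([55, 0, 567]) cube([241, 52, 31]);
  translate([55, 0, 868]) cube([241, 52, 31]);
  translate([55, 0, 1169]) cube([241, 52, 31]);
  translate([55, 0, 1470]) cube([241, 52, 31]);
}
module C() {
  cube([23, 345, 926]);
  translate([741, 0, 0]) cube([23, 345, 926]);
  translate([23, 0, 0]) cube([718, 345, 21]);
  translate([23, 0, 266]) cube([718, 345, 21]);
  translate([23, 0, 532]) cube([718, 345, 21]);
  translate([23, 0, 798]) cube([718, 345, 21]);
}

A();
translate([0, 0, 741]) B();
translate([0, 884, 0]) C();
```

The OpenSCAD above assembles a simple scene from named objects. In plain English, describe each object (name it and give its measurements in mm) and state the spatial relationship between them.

A is a table: top 960 mm (x) × 854 mm (y), 43 mm thick, upper face at z = 741 mm, on four 72×72 mm square legs, each inset 57 mm from the nearest pair of top edges, running from z = 0 to the bottom of the top.

B is a straight ladder. Two 55×52 mm vertical rails, 1711 mm tall, stand 351 mm apart (outside-to-outside) with their front faces coplanar on the −y side. 5 rungs, each 52 mm deep and 31 mm tall, span between the inner faces of the rails, front faces flush with the rails. The lowest rung's underside is at z = 266 mm and rungs are spaced 301 mm apart (underside to underside).

C is an open bookshelf. Two side panels, each 23 mm thick, 345 mm deep and 926 mm tall, stand 764 mm apart (outside-to-outside). Between them sit 4 shelves, each 21 mm thick and 345 mm deep, spanning the full gap between the sides. The bottom shelf rests on the floor (its underside at z = 0) and the clear gap between one shelf's top and the next shelf's underside is 245 mm.

The ladder is on top of the table. The bookshelf is on the floor beside the table on its +y side.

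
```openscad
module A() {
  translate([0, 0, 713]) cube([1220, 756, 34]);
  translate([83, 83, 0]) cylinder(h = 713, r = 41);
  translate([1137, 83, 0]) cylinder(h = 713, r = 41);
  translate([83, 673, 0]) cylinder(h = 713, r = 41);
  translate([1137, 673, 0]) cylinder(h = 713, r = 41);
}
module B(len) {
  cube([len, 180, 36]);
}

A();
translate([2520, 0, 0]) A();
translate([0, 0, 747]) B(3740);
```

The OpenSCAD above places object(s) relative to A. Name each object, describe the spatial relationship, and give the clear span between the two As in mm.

A is a table. B is a beam. A beam spans the tops of two tables. The clear span between the two tables is 1300 mm.

Second table starts at x = 2520; first ends at x = 1220; clear span = 2520 − 1220 = 1300 mm.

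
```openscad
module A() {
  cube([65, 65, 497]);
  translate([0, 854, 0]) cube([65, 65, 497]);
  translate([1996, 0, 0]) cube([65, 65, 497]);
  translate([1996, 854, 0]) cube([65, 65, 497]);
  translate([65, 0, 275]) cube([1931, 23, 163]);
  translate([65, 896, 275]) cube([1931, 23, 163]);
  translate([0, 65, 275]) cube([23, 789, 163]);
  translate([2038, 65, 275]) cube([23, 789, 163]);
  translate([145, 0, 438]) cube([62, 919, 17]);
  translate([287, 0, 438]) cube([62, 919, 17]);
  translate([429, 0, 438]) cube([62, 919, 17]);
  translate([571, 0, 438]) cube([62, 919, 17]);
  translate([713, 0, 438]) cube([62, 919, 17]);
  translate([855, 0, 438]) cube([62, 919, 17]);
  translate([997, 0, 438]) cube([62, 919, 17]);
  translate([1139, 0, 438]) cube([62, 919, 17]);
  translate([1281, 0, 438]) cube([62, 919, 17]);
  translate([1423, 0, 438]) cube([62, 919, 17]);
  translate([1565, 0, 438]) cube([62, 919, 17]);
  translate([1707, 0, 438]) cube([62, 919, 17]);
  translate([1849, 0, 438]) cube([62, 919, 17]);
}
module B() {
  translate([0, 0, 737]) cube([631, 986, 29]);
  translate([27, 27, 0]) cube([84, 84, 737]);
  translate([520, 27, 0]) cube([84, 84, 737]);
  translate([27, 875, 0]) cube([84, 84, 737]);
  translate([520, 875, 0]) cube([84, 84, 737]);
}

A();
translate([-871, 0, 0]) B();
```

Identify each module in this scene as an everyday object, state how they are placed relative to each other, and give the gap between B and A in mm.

The table's nearest face is 240 mm from the bed frame's −x face.

A is a bed frame. B is a table. The table is on the floor beside the bed frame on its −x side. The gap between the table and the bed frame is 240 mm.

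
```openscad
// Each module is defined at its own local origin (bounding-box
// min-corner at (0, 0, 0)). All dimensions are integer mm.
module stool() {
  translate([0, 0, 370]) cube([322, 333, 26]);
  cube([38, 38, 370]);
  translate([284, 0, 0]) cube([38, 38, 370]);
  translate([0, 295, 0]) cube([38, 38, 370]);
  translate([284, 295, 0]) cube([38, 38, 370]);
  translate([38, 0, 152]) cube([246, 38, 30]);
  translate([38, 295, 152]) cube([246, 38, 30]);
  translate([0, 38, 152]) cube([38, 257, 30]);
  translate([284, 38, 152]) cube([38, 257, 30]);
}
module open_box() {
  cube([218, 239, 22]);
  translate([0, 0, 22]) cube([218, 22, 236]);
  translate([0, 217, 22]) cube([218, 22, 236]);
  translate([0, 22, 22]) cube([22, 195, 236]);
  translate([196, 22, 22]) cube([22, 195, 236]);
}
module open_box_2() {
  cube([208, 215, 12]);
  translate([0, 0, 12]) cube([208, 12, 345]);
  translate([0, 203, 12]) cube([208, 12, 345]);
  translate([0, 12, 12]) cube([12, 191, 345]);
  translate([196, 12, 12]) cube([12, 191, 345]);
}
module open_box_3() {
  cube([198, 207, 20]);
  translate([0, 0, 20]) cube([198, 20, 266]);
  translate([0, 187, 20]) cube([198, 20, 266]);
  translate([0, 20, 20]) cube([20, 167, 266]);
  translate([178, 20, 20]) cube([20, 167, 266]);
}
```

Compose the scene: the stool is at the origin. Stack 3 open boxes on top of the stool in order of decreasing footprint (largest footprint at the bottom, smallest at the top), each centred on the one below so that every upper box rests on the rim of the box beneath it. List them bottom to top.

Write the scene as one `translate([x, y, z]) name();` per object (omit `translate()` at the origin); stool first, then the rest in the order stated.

stool();
translate([52, 47, 396]) open_box();
translate([57, 59, 654]) open_box_2();
translate([62, 63, 1011]) open_box_3();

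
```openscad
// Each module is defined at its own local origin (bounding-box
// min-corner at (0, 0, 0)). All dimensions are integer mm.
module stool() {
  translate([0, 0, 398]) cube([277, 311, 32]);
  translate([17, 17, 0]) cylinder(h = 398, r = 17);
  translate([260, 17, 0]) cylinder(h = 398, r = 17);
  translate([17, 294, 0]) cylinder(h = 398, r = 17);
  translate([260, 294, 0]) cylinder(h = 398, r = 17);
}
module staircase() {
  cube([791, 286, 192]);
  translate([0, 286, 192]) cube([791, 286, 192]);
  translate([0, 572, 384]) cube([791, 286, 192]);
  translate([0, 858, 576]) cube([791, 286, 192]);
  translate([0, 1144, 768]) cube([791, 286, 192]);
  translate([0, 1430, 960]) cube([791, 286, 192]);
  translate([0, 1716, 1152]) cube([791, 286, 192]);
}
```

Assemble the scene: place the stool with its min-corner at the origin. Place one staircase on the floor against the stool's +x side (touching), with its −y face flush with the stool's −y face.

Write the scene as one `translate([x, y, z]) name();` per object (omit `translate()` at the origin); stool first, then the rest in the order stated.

stool();
translate([277, 0, 0]) staircase();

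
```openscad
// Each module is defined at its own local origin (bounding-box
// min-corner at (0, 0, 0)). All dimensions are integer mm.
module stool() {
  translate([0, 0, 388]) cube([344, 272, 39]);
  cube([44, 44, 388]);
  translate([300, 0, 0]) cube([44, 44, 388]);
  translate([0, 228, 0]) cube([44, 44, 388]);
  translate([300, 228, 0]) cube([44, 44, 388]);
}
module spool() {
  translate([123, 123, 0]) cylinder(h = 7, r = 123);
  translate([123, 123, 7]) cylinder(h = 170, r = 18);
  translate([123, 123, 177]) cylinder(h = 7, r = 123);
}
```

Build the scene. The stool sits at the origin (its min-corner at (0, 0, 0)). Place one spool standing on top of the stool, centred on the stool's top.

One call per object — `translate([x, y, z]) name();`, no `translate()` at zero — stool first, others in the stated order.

stool();
translate([49, 13, 427]) spool();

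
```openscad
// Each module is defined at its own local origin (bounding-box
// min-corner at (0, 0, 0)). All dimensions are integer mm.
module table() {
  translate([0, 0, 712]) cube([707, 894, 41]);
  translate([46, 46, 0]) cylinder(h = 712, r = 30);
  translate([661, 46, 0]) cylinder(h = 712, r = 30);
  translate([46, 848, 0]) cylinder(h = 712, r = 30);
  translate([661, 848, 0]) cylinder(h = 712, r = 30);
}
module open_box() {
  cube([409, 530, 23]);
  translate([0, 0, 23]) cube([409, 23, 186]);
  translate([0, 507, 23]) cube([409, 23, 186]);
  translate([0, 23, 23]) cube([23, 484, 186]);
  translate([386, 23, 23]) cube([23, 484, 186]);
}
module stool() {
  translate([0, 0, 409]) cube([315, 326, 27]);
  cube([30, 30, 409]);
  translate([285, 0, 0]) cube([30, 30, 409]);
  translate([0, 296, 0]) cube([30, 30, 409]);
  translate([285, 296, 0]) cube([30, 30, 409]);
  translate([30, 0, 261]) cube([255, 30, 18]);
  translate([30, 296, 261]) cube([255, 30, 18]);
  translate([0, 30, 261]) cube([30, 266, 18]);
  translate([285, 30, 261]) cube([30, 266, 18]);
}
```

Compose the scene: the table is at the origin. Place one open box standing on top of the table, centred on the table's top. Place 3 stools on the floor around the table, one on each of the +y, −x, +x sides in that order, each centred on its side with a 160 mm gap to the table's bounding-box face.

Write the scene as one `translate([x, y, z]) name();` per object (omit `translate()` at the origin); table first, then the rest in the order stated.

table();
translate([149, 182, 753]) open_box();
translate([196, 1054, 0]) stool();
translate([-475, 284, 0]) stool();
translate([867, 284, 0]) stool();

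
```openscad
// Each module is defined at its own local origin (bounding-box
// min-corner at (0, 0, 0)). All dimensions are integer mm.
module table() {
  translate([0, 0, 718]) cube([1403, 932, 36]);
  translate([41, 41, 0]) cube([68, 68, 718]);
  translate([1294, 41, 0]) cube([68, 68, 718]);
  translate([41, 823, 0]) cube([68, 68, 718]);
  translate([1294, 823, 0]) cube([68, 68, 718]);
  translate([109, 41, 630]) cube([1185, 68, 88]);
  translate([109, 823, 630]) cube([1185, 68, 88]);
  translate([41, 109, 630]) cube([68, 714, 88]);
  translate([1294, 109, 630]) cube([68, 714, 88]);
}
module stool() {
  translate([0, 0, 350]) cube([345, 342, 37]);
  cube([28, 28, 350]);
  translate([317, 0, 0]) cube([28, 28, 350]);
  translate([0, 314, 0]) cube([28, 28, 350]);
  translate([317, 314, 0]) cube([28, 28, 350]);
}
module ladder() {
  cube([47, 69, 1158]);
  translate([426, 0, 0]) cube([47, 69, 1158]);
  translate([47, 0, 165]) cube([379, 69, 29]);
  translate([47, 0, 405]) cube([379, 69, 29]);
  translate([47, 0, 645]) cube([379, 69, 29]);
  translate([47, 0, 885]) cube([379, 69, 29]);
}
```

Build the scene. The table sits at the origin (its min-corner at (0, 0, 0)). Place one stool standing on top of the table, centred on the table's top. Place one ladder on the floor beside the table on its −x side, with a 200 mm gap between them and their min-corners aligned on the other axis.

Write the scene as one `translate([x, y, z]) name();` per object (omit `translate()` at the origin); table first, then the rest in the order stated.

table();
translate([529, 295, 754]) stool();
translate([-673, 0, 0]) ladder();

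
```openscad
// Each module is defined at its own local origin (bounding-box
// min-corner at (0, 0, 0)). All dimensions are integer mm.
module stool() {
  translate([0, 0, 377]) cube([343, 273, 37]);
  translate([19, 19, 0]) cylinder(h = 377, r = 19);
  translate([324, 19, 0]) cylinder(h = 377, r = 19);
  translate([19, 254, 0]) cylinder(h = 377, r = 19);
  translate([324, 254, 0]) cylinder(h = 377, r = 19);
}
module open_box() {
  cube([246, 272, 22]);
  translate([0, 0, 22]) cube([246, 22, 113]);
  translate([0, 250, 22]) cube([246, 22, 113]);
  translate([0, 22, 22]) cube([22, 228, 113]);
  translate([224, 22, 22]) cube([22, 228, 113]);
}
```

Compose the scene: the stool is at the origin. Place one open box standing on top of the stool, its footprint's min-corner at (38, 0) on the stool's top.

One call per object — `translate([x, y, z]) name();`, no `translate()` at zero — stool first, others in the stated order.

stool();
translate([38, 0, 414]) open_box();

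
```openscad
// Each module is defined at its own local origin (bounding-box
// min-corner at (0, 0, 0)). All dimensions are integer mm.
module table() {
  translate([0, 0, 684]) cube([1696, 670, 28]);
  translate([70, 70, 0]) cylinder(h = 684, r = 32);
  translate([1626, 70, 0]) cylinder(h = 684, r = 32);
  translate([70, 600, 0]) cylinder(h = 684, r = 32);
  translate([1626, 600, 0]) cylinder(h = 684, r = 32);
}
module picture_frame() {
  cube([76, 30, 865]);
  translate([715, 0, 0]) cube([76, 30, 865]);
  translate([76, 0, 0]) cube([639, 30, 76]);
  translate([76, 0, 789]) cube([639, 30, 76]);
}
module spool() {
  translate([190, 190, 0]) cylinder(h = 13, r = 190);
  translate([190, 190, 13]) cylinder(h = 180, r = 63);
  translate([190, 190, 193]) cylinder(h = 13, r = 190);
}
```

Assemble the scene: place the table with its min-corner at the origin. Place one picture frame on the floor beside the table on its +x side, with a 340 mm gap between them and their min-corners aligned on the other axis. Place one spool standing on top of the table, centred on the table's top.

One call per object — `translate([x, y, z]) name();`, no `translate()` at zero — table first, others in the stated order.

table();
translate([2036, 0, 0]) picture_frame();
translate([658, 145, 712]) spool();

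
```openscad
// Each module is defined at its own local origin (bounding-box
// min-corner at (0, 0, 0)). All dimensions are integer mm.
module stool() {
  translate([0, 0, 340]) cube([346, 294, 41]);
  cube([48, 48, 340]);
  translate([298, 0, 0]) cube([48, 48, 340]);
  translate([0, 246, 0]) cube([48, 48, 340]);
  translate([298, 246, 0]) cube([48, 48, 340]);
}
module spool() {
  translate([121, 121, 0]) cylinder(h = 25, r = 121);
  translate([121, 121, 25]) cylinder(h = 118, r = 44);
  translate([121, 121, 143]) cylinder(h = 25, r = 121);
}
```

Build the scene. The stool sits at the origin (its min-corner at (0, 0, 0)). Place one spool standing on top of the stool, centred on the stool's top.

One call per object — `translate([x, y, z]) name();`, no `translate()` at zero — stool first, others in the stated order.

stool();
translate([52, 26, 381]) spool();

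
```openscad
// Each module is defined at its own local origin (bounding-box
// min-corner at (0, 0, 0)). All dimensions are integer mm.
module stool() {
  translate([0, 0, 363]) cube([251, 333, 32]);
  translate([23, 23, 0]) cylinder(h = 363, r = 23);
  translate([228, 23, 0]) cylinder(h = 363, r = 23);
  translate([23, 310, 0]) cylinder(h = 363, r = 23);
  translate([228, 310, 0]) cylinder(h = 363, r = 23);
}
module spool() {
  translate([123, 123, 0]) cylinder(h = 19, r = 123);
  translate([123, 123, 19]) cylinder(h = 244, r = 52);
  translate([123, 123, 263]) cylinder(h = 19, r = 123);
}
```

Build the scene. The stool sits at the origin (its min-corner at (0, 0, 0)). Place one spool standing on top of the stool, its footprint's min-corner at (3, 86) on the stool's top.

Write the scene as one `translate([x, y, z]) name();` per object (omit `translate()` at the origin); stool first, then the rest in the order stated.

stool();
translate([3, 86, 395]) spool();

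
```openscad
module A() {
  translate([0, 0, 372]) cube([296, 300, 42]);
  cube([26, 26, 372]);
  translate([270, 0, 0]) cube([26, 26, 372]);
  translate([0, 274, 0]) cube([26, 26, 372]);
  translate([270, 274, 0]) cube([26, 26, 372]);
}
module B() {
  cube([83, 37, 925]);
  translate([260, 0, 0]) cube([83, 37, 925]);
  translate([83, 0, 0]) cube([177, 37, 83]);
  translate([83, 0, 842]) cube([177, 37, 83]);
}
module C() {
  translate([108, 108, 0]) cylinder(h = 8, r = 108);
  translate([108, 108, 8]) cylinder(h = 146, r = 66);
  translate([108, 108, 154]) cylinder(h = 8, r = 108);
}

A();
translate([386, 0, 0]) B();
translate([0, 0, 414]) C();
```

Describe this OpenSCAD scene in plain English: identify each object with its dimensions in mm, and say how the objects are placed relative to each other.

A is a four-legged stool. The seat is a 296×300×42 mm slab whose top surface is at z = 414 mm; four square legs, each 26×26 mm in cross-section, run from the floor (z = 0) to the underside of the seat, each flush with a corner of the seat.

B is a picture frame with a 177×759 mm rectangular opening (x by z) and a uniform 83 mm border on every side. Frame depth is 37 mm along y. It is built from two vertical stiles running the full outside height and two horizontal rails spanning the gap between the stiles.

C is a spool: two coaxial disc flanges of radius 108 mm and thickness 8 mm, joined by a core cylinder of radius 66 mm and height 146 mm. The lower flange rests on z = 0 and the three cylinders share a vertical axis.

The picture frame is on the floor beside the stool on its +x side. The spool is on top of the stool.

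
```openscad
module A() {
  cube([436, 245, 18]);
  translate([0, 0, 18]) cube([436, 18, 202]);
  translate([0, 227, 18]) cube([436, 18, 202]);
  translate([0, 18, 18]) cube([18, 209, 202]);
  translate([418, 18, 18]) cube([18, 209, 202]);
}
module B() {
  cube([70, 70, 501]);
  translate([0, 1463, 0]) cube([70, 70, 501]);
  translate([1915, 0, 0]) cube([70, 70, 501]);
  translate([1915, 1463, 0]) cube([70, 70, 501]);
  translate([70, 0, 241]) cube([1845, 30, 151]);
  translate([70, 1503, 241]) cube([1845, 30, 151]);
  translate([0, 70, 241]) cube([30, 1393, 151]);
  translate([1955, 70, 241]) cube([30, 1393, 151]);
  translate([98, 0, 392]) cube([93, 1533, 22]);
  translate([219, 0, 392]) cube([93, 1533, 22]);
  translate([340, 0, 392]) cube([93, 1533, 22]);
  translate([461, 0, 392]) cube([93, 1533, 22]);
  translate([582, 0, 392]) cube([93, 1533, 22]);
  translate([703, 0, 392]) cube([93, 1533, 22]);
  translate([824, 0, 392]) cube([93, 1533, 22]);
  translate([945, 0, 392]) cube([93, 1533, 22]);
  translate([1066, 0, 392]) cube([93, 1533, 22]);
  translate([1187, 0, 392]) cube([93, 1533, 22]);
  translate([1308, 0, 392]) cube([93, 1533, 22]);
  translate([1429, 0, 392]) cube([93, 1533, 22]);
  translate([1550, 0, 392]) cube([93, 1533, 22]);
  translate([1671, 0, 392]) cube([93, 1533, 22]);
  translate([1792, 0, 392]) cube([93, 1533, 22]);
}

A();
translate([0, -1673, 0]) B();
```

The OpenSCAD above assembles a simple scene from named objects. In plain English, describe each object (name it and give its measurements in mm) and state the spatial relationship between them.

A is an open storage box with external size 436×245×220 mm and wall thickness 18 mm (the base is also 18 mm thick). The base covers the whole footprint; the four walls stand on the base, with the y-facing walls full-width and the x-facing walls fitting between their inner faces.

B is a bed frame 1985 mm long (x) by 1533 mm wide (y). Four 70×70 mm corner posts, 501 mm tall, at the corners of the footprint. Four rails of 30 mm thickness and 151 mm height run between adjacent posts with their undersides at z = 241 mm, their outer faces flush with the outside of the frame (the two x-running rails run between the posts' inner faces; the two y-running rails run between the posts' inner faces). 15 slats, each 93 mm wide (x) and 22 mm thick, lie across the top of the two x-running rails, running the full 1533 mm width of the frame in y; the slats are evenly spaced along x between the inner faces of the end posts with equal gaps (rounded down to the nearest mm) at the −x end and between each pair — any rounding remainder accumulates at the +x end.

The bed frame is on the floor beside the open box on its −y side.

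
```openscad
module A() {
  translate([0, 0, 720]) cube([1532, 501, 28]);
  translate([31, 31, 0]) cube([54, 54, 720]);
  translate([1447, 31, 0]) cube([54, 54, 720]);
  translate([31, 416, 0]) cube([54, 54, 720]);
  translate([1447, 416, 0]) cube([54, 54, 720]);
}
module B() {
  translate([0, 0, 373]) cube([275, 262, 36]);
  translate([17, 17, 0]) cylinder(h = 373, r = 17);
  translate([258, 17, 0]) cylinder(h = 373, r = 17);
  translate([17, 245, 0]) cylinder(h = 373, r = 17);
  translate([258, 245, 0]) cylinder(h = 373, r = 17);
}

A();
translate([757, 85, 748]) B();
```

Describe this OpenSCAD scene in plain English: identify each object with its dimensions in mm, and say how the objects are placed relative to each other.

A is a rectangular dining table. The top is 1532×501×28 mm with its upper surface at z = 748 mm. It stands on four 54×54 mm square legs, each inset 31 mm from the nearest pair of top edges, running from the floor to the underside of the top.

B is a simple wooden stool: a rectangular seat 275 mm (x) by 262 mm (y), 36 mm thick, top face at z = 409 mm, on four round legs, each 34 mm in diameter. The legs rest on z = 0, each leg's axis is inset half a diameter from the nearest pair of seat edges (so the leg's bounding box is flush with the corner).

The stool is on top of the table.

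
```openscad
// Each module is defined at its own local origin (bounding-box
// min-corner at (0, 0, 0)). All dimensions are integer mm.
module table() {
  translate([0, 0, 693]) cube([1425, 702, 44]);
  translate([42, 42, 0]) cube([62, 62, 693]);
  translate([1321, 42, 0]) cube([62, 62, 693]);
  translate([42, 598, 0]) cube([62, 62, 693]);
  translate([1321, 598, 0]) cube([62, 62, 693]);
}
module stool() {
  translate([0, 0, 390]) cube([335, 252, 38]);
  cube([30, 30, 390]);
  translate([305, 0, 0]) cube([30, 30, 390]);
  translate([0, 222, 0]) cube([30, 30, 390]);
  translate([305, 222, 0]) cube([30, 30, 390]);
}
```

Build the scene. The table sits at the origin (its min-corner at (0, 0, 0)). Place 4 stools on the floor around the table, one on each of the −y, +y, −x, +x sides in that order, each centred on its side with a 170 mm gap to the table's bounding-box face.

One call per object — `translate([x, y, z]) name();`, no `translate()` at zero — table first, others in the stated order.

table();
translate([545, -422, 0]) stool();
translate([545, 872, 0]) stool();
translate([-505, 225, 0]) stool();
translate([1595, 225, 0]) stool();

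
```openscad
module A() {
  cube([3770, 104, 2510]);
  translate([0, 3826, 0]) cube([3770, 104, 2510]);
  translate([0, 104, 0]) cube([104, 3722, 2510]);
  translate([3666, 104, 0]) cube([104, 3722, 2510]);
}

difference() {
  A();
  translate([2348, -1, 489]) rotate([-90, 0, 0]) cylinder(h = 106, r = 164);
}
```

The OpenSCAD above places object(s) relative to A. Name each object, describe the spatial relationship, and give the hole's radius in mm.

A is a house frame. The house frame has a circular hole through its front wall. The hole's radius is 164 mm.

The subtracted cylinder has r = 164 mm.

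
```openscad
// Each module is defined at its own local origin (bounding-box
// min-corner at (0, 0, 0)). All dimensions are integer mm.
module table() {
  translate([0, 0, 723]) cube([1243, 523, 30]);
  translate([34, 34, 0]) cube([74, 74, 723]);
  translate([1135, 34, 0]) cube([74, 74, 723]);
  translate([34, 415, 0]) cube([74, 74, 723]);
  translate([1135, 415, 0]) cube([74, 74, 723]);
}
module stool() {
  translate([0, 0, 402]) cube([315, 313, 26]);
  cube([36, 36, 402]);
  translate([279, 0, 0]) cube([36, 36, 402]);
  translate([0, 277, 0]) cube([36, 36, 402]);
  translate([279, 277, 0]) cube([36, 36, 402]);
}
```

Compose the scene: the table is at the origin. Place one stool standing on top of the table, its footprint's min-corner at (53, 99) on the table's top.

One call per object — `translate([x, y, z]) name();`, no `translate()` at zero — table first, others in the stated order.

table();
translate([53, 99, 753]) stool();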